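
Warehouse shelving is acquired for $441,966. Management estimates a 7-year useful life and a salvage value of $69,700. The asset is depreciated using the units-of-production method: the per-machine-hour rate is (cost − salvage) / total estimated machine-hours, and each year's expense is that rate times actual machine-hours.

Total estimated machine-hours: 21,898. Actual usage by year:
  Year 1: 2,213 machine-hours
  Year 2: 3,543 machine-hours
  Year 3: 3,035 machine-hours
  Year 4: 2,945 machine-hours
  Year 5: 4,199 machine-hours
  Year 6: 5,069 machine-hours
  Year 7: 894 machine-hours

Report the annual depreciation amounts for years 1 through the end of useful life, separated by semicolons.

$37,621; $60,231; $51,595; $50,065; $71,383; $86,173; $15,198

Depreciable base = $441,966 − $69,700 = $372,266.
Rate = $372,266 / 21,898 machine-hours = $17 per machine-hour.
Year 1: 2,213 × $17 = $37,621. Book value $404,345.
Year 2: 3,543 × $17 = $60,231. Book value $344,114.
Year 3: 3,035 × $17 = $51,595. Book value $292,519.
Year 4: 2,945 × $17 = $50,065. Book value $242,454.
Year 5: 4,199 × $17 = $71,383. Book value $171,071.
Year 6: 5,069 × $17 = $86,173. Book value $84,898.
Year 7: 894 × $17 = $15,198. Book value $69,700.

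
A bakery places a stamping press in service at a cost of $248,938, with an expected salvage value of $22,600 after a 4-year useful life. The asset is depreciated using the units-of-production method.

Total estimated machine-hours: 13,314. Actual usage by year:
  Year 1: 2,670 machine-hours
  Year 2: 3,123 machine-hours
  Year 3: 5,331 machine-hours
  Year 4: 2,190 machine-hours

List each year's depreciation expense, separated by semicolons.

Depreciable base = $248,938 − $22,600 = $226,338.
Rate = $226,338 / 13,314 machine-hours = $17 per machine-hour.
Year 1: 2,670 × $17 = $45,390. Book value $203,548.
Year 2: 3,123 × $17 = $53,091. Book value $150,457.
Year 3: 5,331 × $17 = $90,627. Book value $59,830.
Year 4: 2,190 × $17 = $37,230. Book value $22,600.

$45,390; $53,091; $90,627; $37,230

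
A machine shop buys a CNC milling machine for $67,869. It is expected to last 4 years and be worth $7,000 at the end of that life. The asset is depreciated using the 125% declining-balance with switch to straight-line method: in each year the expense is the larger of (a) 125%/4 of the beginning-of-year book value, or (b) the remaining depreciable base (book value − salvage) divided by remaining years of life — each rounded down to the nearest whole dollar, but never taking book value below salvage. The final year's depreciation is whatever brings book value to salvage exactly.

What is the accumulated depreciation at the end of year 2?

Depreciable base = $67,869 − $7,000 = $60,869.
Year 1: DB = ⌊$67,869 × 125%/4⌋ = $21,209; SL = ⌊$60,869/4⌋ = $15,217 → take DB $21,209. Book value $46,660.
Year 2: DB = ⌊$46,660 × 125%/4⌋ = $14,581; SL = ⌊$39,660/3⌋ = $13,220 → take DB $14,581. Book value $32,079.
Accumulated through year 2 = $67,869 − $32,079 = $35,790.

$35,790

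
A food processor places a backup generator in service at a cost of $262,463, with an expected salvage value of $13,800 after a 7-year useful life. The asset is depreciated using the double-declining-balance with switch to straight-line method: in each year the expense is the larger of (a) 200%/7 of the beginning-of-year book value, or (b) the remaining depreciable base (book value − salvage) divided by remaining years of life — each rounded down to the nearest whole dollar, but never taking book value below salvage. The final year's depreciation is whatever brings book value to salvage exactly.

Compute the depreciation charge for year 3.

$38,260

Depreciable base = $262,463 − $13,800 = $248,663.
Year 1: DB = ⌊$262,463 × 200%/7⌋ = $74,989; SL = ⌊$248,663/7⌋ = $35,523 → take DB $74,989. Book value $187,474.
Year 2: DB = ⌊$187,474 × 200%/7⌋ = $53,564; SL = ⌊$173,674/6⌋ = $28,945 → take DB $53,564. Book value $133,910.
Year 3: DB = ⌊$133,910 × 200%/7⌋ = $38,260; SL = ⌊$120,110/5⌋ = $24,022 → take DB $38,260. Book value $95,650.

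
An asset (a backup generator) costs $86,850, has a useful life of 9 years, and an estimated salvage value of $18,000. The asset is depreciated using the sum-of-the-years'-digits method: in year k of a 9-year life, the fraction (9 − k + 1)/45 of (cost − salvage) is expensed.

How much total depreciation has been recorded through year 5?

Depreciable base = $86,850 − $18,000 = $68,850.
Sum of the years' digits = 9+8+7+6+5+4+3+2+1 = 45.
Year 1: $68,850 × 9/45 = $13,770. Book value $73,080.
Year 2: $68,850 × 8/45 = $12,240. Book value $60,840.
Year 3: $68,850 × 7/45 = $10,710. Book value $50,130.
Year 4: $68,850 × 6/45 = $9,180. Book value $40,950.
Year 5: $68,850 × 5/45 = $7,650. Book value $33,300.
Accumulated through year 5 = $86,850 − $33,300 = $53,550.

$53,550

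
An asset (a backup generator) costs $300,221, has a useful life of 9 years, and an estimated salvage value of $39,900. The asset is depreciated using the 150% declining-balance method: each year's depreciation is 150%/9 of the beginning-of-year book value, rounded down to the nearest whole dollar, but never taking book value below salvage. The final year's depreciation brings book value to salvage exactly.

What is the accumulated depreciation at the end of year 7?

Depreciable base = $300,221 − $39,900 = $260,321.
Year 1: ⌊$300,221 × 150%/9⌋ = $50,036. Book value $250,185.
Year 2: ⌊$250,185 × 150%/9⌋ = $41,697. Book value $208,488.
Year 3: ⌊$208,488 × 150%/9⌋ = $34,748. Book value $173,740.
Year 4: ⌊$173,740 × 150%/9⌋ = $28,956. Book value $144,784.
Year 5: ⌊$144,784 × 150%/9⌋ = $24,130. Book value $120,654.
Year 6: ⌊$120,654 × 150%/9⌋ = $20,109. Book value $100,545.
Year 7: ⌊$100,545 × 150%/9⌋ = $16,757. Book value $83,788.
Accumulated through year 7 = $300,221 − $83,788 = $216,433.

$216,433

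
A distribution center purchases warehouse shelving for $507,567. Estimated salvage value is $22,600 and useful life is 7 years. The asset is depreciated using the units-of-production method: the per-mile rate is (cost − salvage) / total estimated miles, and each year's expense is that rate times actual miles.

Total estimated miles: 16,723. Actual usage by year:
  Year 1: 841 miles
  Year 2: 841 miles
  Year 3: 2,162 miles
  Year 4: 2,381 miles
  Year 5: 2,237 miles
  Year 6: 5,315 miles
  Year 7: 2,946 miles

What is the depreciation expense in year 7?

$85,434

Depreciable base = $507,567 − $22,600 = $484,967.
Rate = $484,967 / 16,723 miles = $29 per mile.
Year 1: 841 × $29 = $24,389. Book value $483,178.
Year 2: 841 × $29 = $24,389. Book value $458,789.
Year 3: 2,162 × $29 = $62,698. Book value $396,091.
Year 4: 2,381 × $29 = $69,049. Book value $327,042.
Year 5: 2,237 × $29 = $64,873. Book value $262,169.
Year 6: 5,315 × $29 = $154,135. Book value $108,034.
Year 7: 2,946 × $29 = $85,434. Book value $22,600.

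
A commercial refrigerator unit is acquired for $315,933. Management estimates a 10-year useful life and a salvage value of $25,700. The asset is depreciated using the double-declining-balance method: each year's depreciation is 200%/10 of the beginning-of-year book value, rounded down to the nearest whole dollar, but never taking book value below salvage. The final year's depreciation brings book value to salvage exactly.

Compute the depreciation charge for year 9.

Depreciable base = $315,933 − $25,700 = $290,233.
Year 1: ⌊$315,933 × 200%/10⌋ = $63,186. Book value $252,747.
Year 2: ⌊$252,747 × 200%/10⌋ = $50,549. Book value $202,198.
Year 3: ⌊$202,198 × 200%/10⌋ = $40,439. Book value $161,759.
Year 4: ⌊$161,759 × 200%/10⌋ = $32,351. Book value $129,408.
Year 5: ⌊$129,408 × 200%/10⌋ = $25,881. Book value $103,527.
Year 6: ⌊$103,527 × 200%/10⌋ = $20,705. Book value $82,822.
Year 7: ⌊$82,822 × 200%/10⌋ = $16,564. Book value $66,258.
Year 8: ⌊$66,258 × 200%/10⌋ = $13,251. Book value $53,007.
Year 9: ⌊$53,007 × 200%/10⌋ = $10,601. Book value $42,406.

$10,601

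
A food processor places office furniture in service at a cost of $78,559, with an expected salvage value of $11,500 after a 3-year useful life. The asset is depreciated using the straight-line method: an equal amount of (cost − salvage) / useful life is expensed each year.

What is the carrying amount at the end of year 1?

$56,206

Depreciable base = $78,559 − $11,500 = $67,059.
Annual expense = $67,059 / 3 = $22,353.
End of year 1: book value $56,206.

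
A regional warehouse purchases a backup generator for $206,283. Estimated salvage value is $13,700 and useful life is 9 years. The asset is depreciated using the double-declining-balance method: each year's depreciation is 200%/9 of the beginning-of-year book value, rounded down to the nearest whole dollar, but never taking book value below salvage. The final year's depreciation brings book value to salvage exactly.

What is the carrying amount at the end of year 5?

Depreciable base = $206,283 − $13,700 = $192,583.
Year 1: ⌊$206,283 × 200%/9⌋ = $45,840. Book value $160,443.
Year 2: ⌊$160,443 × 200%/9⌋ = $35,654. Book value $124,789.
Year 3: ⌊$124,789 × 200%/9⌋ = $27,730. Book value $97,059.
Year 4: ⌊$97,059 × 200%/9⌋ = $21,568. Book value $75,491.
Year 5: ⌊$75,491 × 200%/9⌋ = $16,775. Book value $58,716.

$58,716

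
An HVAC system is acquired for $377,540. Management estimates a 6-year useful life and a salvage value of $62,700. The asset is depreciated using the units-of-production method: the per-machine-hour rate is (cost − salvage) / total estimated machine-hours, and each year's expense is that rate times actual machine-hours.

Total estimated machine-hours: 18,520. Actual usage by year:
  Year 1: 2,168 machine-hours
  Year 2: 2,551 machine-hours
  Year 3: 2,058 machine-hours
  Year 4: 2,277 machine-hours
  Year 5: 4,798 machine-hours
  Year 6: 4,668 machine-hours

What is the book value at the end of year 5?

$142,056

Depreciable base = $377,540 − $62,700 = $314,840.
Rate = $314,840 / 18,520 machine-hours = $17 per machine-hour.
Year 1: 2,168 × $17 = $36,856. Book value $340,684.
Year 2: 2,551 × $17 = $43,367. Book value $297,317.
Year 3: 2,058 × $17 = $34,986. Book value $262,331.
Year 4: 2,277 × $17 = $38,709. Book value $223,622.
Year 5: 4,798 × $17 = $81,566. Book value $142,056.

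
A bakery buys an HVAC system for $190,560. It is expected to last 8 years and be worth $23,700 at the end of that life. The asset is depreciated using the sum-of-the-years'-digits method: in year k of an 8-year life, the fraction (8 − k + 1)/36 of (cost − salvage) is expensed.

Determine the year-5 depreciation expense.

Depreciable base = $190,560 − $23,700 = $166,860.
Sum of the years' digits = 8+7+6+5+4+3+2+1 = 36.
Year 1: $166,860 × 8/36 = $37,080. Book value $153,480.
Year 2: $166,860 × 7/36 = $32,445. Book value $121,035.
Year 3: $166,860 × 6/36 = $27,810. Book value $93,225.
Year 4: $166,860 × 5/36 = $23,175. Book value $70,050.
Year 5: $166,860 × 4/36 = $18,540. Book value $51,510.

$18,540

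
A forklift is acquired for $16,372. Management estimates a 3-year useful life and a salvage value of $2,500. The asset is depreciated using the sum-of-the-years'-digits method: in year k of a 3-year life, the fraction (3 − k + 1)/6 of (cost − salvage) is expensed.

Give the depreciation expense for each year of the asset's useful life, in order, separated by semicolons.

Depreciable base = $16,372 − $2,500 = $13,872.
Sum of the years' digits = 3+2+1 = 6.
Year 1: $13,872 × 3/6 = $6,936. Book value $9,436.
Year 2: $13,872 × 2/6 = $4,624. Book value $4,812.
Year 3: $13,872 × 1/6 = $2,312. Book value $2,500.

$6,936; $4,624; $2,312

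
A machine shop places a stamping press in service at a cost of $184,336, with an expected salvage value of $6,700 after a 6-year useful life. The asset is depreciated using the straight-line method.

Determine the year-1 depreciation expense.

$29,606

Depreciable base = $184,336 − $6,700 = $177,636.
Annual expense = $177,636 / 6 = $29,606.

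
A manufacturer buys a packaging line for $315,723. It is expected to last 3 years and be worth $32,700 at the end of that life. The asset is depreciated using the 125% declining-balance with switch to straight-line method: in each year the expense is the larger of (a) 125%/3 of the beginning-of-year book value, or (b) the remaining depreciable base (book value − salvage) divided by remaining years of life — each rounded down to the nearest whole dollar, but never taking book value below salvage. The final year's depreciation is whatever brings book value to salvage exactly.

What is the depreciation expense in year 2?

Depreciable base = $315,723 − $32,700 = $283,023.
Year 1: DB = ⌊$315,723 × 125%/3⌋ = $131,551; SL = ⌊$283,023/3⌋ = $94,341 → take DB $131,551. Book value $184,172.
Year 2: DB = ⌊$184,172 × 125%/3⌋ = $76,738; SL = ⌊$151,472/2⌋ = $75,736 → take DB $76,738. Book value $107,434.

$76,738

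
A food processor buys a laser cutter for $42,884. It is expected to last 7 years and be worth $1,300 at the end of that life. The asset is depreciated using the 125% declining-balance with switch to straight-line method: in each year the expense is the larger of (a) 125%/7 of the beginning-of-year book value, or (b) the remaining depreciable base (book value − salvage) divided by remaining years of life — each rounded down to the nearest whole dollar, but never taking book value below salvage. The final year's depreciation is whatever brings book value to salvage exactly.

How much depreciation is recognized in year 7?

$5,528

Depreciable base = $42,884 − $1,300 = $41,584.
Year 1: DB = ⌊$42,884 × 125%/7⌋ = $7,657; SL = ⌊$41,584/7⌋ = $5,940 → take DB $7,657. Book value $35,227.
Year 2: DB = ⌊$35,227 × 125%/7⌋ = $6,290; SL = ⌊$33,927/6⌋ = $5,654 → take DB $6,290. Book value $28,937.
Year 3: DB = ⌊$28,937 × 125%/7⌋ = $5,167; SL = ⌊$27,637/5⌋ = $5,527 → take SL $5,527. Book value $23,410.
Year 4: DB = ⌊$23,410 × 125%/7⌋ = $4,180; SL = ⌊$22,110/4⌋ = $5,527 → take SL $5,527. Book value $17,883.
Year 5: DB = ⌊$17,883 × 125%/7⌋ = $3,193; SL = ⌊$16,583/3⌋ = $5,527 → take SL $5,527. Book value $12,356.
Year 6: DB = ⌊$12,356 × 125%/7⌋ = $2,206; SL = ⌊$11,056/2⌋ = $5,528 → take SL $5,528. Book value $6,828.
Year 7 (final): $6,828 − $1,300 = $5,528. Book value $1,300.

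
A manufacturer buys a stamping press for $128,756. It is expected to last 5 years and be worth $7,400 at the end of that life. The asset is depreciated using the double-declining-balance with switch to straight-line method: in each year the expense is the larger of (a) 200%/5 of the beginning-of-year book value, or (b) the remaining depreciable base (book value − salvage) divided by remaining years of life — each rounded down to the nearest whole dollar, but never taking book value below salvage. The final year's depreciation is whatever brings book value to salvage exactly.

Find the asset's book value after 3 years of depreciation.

Depreciable base = $128,756 − $7,400 = $121,356.
Year 1: DB = ⌊$128,756 × 200%/5⌋ = $51,502; SL = ⌊$121,356/5⌋ = $24,271 → take DB $51,502. Book value $77,254.
Year 2: DB = ⌊$77,254 × 200%/5⌋ = $30,901; SL = ⌊$69,854/4⌋ = $17,463 → take DB $30,901. Book value $46,353.
Year 3: DB = ⌊$46,353 × 200%/5⌋ = $18,541; SL = ⌊$38,953/3⌋ = $12,984 → take DB $18,541. Book value $27,812.

$27,812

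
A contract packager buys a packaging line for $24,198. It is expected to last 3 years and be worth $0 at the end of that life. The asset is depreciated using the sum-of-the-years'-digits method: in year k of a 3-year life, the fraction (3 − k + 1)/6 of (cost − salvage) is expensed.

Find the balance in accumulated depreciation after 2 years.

Depreciable base = $24,198 − $0 = $24,198.
Sum of the years' digits = 3+2+1 = 6.
Year 1: $24,198 × 3/6 = $12,099. Book value $12,099.
Year 2: $24,198 × 2/6 = $8,066. Book value $4,033.
Accumulated through year 2 = $24,198 − $4,033 = $20,165.

$20,165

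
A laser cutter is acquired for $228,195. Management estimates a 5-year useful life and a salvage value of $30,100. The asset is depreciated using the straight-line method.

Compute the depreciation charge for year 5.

$39,619

Depreciable base = $228,195 − $30,100 = $198,095.
Annual expense = $198,095 / 5 = $39,619.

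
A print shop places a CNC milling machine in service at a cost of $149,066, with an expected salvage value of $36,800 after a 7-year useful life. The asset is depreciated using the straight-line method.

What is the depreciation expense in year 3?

$16,038

Depreciable base = $149,066 − $36,800 = $112,266.
Annual expense = $112,266 / 7 = $16,038.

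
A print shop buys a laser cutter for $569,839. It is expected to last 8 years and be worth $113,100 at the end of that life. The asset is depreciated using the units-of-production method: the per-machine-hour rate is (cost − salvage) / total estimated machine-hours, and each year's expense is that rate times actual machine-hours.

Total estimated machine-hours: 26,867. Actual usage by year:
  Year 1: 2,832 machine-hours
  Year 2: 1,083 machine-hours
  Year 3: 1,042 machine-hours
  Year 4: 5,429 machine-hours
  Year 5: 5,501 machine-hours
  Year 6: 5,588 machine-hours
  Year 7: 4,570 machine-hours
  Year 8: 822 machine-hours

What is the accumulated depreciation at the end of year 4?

Depreciable base = $569,839 − $113,100 = $456,739.
Rate = $456,739 / 26,867 machine-hours = $17 per machine-hour.
Year 1: 2,832 × $17 = $48,144. Book value $521,695.
Year 2: 1,083 × $17 = $18,411. Book value $503,284.
Year 3: 1,042 × $17 = $17,714. Book value $485,570.
Year 4: 5,429 × $17 = $92,293. Book value $393,277.
Accumulated through year 4 = $569,839 − $393,277 = $176,562.

$176,562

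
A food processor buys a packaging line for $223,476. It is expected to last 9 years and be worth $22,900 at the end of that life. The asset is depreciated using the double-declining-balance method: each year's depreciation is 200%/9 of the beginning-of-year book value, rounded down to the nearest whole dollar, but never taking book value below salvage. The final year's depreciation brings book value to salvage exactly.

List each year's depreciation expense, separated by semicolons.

Depreciable base = $223,476 − $22,900 = $200,576.
Year 1: ⌊$223,476 × 200%/9⌋ = $49,661. Book value $173,815.
Year 2: ⌊$173,815 × 200%/9⌋ = $38,625. Book value $135,190.
Year 3: ⌊$135,190 × 200%/9⌋ = $30,042. Book value $105,148.
Year 4: ⌊$105,148 × 200%/9⌋ = $23,366. Book value $81,782.
Year 5: ⌊$81,782 × 200%/9⌋ = $18,173. Book value $63,609.
Year 6: ⌊$63,609 × 200%/9⌋ = $14,135. Book value $49,474.
Year 7: ⌊$49,474 × 200%/9⌋ = $10,994. Book value $38,480.
Year 8: ⌊$38,480 × 200%/9⌋ = $8,551. Book value $29,929.
Year 9 (final): $29,929 − $22,900 = $7,029. Book value $22,900.

$49,661; $38,625; $30,042; $23,366; $18,173; $14,135; $10,994; $8,551; $7,029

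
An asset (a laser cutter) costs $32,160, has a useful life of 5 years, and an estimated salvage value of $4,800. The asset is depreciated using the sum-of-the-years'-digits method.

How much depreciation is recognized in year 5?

Depreciable base = $32,160 − $4,800 = $27,360.
Sum of the years' digits = 5+4+3+2+1 = 15.
Year 1: $27,360 × 5/15 = $9,120. Book value $23,040.
Year 2: $27,360 × 4/15 = $7,296. Book value $15,744.
Year 3: $27,360 × 3/15 = $5,472. Book value $10,272.
Year 4: $27,360 × 2/15 = $3,648. Book value $6,624.
Year 5: $27,360 × 1/15 = $1,824. Book value $4,800.

$1,824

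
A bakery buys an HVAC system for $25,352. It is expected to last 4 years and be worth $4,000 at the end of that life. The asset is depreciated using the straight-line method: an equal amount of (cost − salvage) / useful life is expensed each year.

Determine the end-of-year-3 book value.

Depreciable base = $25,352 − $4,000 = $21,352.
Annual expense = $21,352 / 4 = $5,338.
End of year 1: book value $20,014.
End of year 2: book value $14,676.
End of year 3: book value $9,338.

$9,338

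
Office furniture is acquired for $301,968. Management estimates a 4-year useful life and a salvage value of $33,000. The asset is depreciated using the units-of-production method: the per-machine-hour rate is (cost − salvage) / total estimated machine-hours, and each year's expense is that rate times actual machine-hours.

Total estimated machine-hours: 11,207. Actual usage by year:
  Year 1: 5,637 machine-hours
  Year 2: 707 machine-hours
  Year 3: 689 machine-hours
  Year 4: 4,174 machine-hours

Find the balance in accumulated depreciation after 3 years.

Depreciable base = $301,968 − $33,000 = $268,968.
Rate = $268,968 / 11,207 machine-hours = $24 per machine-hour.
Year 1: 5,637 × $24 = $135,288. Book value $166,680.
Year 2: 707 × $24 = $16,968. Book value $149,712.
Year 3: 689 × $24 = $16,536. Book value $133,176.
Accumulated through year 3 = $301,968 − $133,176 = $168,792.

$168,792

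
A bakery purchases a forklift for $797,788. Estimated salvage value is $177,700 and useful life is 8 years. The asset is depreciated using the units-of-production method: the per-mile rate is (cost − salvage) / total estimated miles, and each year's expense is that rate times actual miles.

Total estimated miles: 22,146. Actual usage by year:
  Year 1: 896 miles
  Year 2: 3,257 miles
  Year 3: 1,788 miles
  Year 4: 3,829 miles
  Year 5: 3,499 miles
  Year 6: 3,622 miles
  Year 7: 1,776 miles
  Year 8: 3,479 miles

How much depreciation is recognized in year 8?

$97,412

Depreciable base = $797,788 − $177,700 = $620,088.
Rate = $620,088 / 22,146 miles = $28 per mile.
Year 1: 896 × $28 = $25,088. Book value $772,700.
Year 2: 3,257 × $28 = $91,196. Book value $681,504.
Year 3: 1,788 × $28 = $50,064. Book value $631,440.
Year 4: 3,829 × $28 = $107,212. Book value $524,228.
Year 5: 3,499 × $28 = $97,972. Book value $426,256.
Year 6: 3,622 × $28 = $101,416. Book value $324,840.
Year 7: 1,776 × $28 = $49,728. Book value $275,112.
Year 8: 3,479 × $28 = $97,412. Book value $177,700.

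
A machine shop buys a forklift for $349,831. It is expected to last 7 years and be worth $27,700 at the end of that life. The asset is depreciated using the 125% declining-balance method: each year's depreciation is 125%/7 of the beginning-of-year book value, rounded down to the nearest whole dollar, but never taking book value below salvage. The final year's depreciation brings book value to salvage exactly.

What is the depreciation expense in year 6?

$23,362

Depreciable base = $349,831 − $27,700 = $322,131.
Year 1: ⌊$349,831 × 125%/7⌋ = $62,469. Book value $287,362.
Year 2: ⌊$287,362 × 125%/7⌋ = $51,314. Book value $236,048.
Year 3: ⌊$236,048 × 125%/7⌋ = $42,151. Book value $193,897.
Year 4: ⌊$193,897 × 125%/7⌋ = $34,624. Book value $159,273.
Year 5: ⌊$159,273 × 125%/7⌋ = $28,441. Book value $130,832.
Year 6: ⌊$130,832 × 125%/7⌋ = $23,362. Book value $107,470.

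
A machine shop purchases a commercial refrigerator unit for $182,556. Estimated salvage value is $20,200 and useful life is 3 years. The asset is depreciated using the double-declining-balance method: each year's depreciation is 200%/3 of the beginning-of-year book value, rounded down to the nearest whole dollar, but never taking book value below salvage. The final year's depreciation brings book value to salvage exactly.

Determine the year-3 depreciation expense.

$84

Depreciable base = $182,556 − $20,200 = $162,356.
Year 1: ⌊$182,556 × 200%/3⌋ = $121,704. Book value $60,852.
Year 2: ⌊$60,852 × 200%/3⌋ = $40,568. Book value $20,284.
Year 3 (final): $20,284 − $20,200 = $84. Book value $20,200.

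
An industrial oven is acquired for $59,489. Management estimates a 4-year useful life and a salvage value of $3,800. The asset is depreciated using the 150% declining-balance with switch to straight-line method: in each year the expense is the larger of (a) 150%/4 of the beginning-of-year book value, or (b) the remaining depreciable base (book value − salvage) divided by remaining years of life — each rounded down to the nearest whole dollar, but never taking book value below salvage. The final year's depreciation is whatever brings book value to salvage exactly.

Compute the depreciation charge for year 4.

Depreciable base = $59,489 − $3,800 = $55,689.
Year 1: DB = ⌊$59,489 × 150%/4⌋ = $22,308; SL = ⌊$55,689/4⌋ = $13,922 → take DB $22,308. Book value $37,181.
Year 2: DB = ⌊$37,181 × 150%/4⌋ = $13,942; SL = ⌊$33,381/3⌋ = $11,127 → take DB $13,942. Book value $23,239.
Year 3: DB = ⌊$23,239 × 150%/4⌋ = $8,714; SL = ⌊$19,439/2⌋ = $9,719 → take SL $9,719. Book value $13,520.
Year 4 (final): $13,520 − $3,800 = $9,720. Book value $3,800.

$9,720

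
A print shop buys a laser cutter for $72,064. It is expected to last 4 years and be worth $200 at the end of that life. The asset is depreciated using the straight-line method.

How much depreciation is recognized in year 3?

Depreciable base = $72,064 − $200 = $71,864.
Annual expense = $71,864 / 4 = $17,966.

$17,966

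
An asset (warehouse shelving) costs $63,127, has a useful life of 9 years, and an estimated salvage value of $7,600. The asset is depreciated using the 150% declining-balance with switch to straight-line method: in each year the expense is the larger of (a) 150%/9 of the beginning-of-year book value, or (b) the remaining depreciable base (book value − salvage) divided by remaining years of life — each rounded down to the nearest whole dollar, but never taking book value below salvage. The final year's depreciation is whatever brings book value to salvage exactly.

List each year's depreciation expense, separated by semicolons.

Depreciable base = $63,127 − $7,600 = $55,527.
Year 1: DB = ⌊$63,127 × 150%/9⌋ = $10,521; SL = ⌊$55,527/9⌋ = $6,169 → take DB $10,521. Book value $52,606.
Year 2: DB = ⌊$52,606 × 150%/9⌋ = $8,767; SL = ⌊$45,006/8⌋ = $5,625 → take DB $8,767. Book value $43,839.
Year 3: DB = ⌊$43,839 × 150%/9⌋ = $7,306; SL = ⌊$36,239/7⌋ = $5,177 → take DB $7,306. Book value $36,533.
Year 4: DB = ⌊$36,533 × 150%/9⌋ = $6,088; SL = ⌊$28,933/6⌋ = $4,822 → take DB $6,088. Book value $30,445.
Year 5: DB = ⌊$30,445 × 150%/9⌋ = $5,074; SL = ⌊$22,845/5⌋ = $4,569 → take DB $5,074. Book value $25,371.
Year 6: DB = ⌊$25,371 × 150%/9⌋ = $4,228; SL = ⌊$17,771/4⌋ = $4,442 → take SL $4,442. Book value $20,929.
Year 7: DB = ⌊$20,929 × 150%/9⌋ = $3,488; SL = ⌊$13,329/3⌋ = $4,443 → take SL $4,443. Book value $16,486.
Year 8: DB = ⌊$16,486 × 150%/9⌋ = $2,747; SL = ⌊$8,886/2⌋ = $4,443 → take SL $4,443. Book value $12,043.
Year 9 (final): $12,043 − $7,600 = $4,443. Book value $7,600.

$10,521; $8,767; $7,306; $6,088; $5,074; $4,442; $4,443; $4,443; $4,443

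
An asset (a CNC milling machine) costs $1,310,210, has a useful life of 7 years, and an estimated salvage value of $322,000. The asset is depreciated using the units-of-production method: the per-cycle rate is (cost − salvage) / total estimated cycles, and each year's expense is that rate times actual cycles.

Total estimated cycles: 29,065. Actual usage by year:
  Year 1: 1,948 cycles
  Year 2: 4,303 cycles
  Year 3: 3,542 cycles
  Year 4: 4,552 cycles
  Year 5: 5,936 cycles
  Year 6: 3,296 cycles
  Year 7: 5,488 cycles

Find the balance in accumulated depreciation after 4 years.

Depreciable base = $1,310,210 − $322,000 = $988,210.
Rate = $988,210 / 29,065 cycles = $34 per cycle.
Year 1: 1,948 × $34 = $66,232. Book value $1,243,978.
Year 2: 4,303 × $34 = $146,302. Book value $1,097,676.
Year 3: 3,542 × $34 = $120,428. Book value $977,248.
Year 4: 4,552 × $34 = $154,768. Book value $822,480.
Accumulated through year 4 = $1,310,210 − $822,480 = $487,730.

$487,730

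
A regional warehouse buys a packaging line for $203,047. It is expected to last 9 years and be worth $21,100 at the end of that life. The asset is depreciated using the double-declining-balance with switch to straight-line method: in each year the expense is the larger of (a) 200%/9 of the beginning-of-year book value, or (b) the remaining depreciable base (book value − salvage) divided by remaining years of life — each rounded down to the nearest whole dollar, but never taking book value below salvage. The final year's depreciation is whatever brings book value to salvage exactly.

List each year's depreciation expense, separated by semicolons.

$45,121; $35,094; $27,296; $21,230; $16,512; $12,843; $9,989; $7,769; $6,093

Depreciable base = $203,047 − $21,100 = $181,947.
Year 1: DB = ⌊$203,047 × 200%/9⌋ = $45,121; SL = ⌊$181,947/9⌋ = $20,216 → take DB $45,121. Book value $157,926.
Year 2: DB = ⌊$157,926 × 200%/9⌋ = $35,094; SL = ⌊$136,826/8⌋ = $17,103 → take DB $35,094. Book value $122,832.
Year 3: DB = ⌊$122,832 × 200%/9⌋ = $27,296; SL = ⌊$101,732/7⌋ = $14,533 → take DB $27,296. Book value $95,536.
Year 4: DB = ⌊$95,536 × 200%/9⌋ = $21,230; SL = ⌊$74,436/6⌋ = $12,406 → take DB $21,230. Book value $74,306.
Year 5: DB = ⌊$74,306 × 200%/9⌋ = $16,512; SL = ⌊$53,206/5⌋ = $10,641 → take DB $16,512. Book value $57,794.
Year 6: DB = ⌊$57,794 × 200%/9⌋ = $12,843; SL = ⌊$36,694/4⌋ = $9,173 → take DB $12,843. Book value $44,951.
Year 7: DB = ⌊$44,951 × 200%/9⌋ = $9,989; SL = ⌊$23,851/3⌋ = $7,950 → take DB $9,989. Book value $34,962.
Year 8: DB = ⌊$34,962 × 200%/9⌋ = $7,769; SL = ⌊$13,862/2⌋ = $6,931 → take DB $7,769. Book value $27,193.
Year 9 (final): $27,193 − $21,100 = $6,093. Book value $21,100.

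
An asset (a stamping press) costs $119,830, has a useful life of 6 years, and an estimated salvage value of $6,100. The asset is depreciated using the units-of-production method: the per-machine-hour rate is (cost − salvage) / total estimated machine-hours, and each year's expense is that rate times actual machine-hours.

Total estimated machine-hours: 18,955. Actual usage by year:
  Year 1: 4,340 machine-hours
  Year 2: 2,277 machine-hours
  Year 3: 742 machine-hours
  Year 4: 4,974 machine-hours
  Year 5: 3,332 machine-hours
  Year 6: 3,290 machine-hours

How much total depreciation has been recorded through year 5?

$93,990

Depreciable base = $119,830 − $6,100 = $113,730.
Rate = $113,730 / 18,955 machine-hours = $6 per machine-hour.
Year 1: 4,340 × $6 = $26,040. Book value $93,790.
Year 2: 2,277 × $6 = $13,662. Book value $80,128.
Year 3: 742 × $6 = $4,452. Book value $75,676.
Year 4: 4,974 × $6 = $29,844. Book value $45,832.
Year 5: 3,332 × $6 = $19,992. Book value $25,840.
Accumulated through year 5 = $119,830 − $25,840 = $93,990.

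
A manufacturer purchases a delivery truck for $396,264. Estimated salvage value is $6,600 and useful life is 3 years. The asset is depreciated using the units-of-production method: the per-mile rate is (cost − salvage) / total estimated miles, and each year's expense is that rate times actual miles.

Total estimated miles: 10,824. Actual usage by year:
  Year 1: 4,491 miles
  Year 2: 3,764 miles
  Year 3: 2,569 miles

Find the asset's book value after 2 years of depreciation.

Depreciable base = $396,264 − $6,600 = $389,664.
Rate = $389,664 / 10,824 miles = $36 per mile.
Year 1: 4,491 × $36 = $161,676. Book value $234,588.
Year 2: 3,764 × $36 = $135,504. Book value $99,084.

$99,084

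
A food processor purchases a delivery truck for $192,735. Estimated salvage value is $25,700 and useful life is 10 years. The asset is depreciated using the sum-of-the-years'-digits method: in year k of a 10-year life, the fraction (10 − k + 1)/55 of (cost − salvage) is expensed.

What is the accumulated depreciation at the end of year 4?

Depreciable base = $192,735 − $25,700 = $167,035.
Sum of the years' digits = 10+9+8+7+6+5+4+3+2+1 = 55.
Year 1: $167,035 × 10/55 = $30,370. Book value $162,365.
Year 2: $167,035 × 9/55 = $27,333. Book value $135,032.
Year 3: $167,035 × 8/55 = $24,296. Book value $110,736.
Year 4: $167,035 × 7/55 = $21,259. Book value $89,477.
Accumulated through year 4 = $192,735 − $89,477 = $103,258.

$103,258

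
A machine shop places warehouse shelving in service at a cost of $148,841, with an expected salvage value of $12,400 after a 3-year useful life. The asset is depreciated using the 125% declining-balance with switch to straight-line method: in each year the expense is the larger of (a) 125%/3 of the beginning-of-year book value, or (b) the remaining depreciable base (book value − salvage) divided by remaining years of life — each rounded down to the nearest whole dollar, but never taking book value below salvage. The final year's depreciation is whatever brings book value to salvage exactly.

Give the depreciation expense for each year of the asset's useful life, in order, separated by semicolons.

Depreciable base = $148,841 − $12,400 = $136,441.
Year 1: DB = ⌊$148,841 × 125%/3⌋ = $62,017; SL = ⌊$136,441/3⌋ = $45,480 → take DB $62,017. Book value $86,824.
Year 2: DB = ⌊$86,824 × 125%/3⌋ = $36,176; SL = ⌊$74,424/2⌋ = $37,212 → take SL $37,212. Book value $49,612.
Year 3 (final): $49,612 − $12,400 = $37,212. Book value $12,400.

$62,017; $37,212; $37,212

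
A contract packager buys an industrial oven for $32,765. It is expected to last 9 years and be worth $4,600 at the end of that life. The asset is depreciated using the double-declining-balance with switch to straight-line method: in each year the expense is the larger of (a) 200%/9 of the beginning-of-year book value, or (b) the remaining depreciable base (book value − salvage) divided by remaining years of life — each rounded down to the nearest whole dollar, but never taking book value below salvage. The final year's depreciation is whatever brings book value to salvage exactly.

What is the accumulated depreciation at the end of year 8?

Depreciable base = $32,765 − $4,600 = $28,165.
Year 1: DB = ⌊$32,765 × 200%/9⌋ = $7,281; SL = ⌊$28,165/9⌋ = $3,129 → take DB $7,281. Book value $25,484.
Year 2: DB = ⌊$25,484 × 200%/9⌋ = $5,663; SL = ⌊$20,884/8⌋ = $2,610 → take DB $5,663. Book value $19,821.
Year 3: DB = ⌊$19,821 × 200%/9⌋ = $4,404; SL = ⌊$15,221/7⌋ = $2,174 → take DB $4,404. Book value $15,417.
Year 4: DB = ⌊$15,417 × 200%/9⌋ = $3,426; SL = ⌊$10,817/6⌋ = $1,802 → take DB $3,426. Book value $11,991.
Year 5: DB = ⌊$11,991 × 200%/9⌋ = $2,664; SL = ⌊$7,391/5⌋ = $1,478 → take DB $2,664. Book value $9,327.
Year 6: DB = ⌊$9,327 × 200%/9⌋ = $2,072; SL = ⌊$4,727/4⌋ = $1,181 → take DB $2,072. Book value $7,255.
Year 7: DB = ⌊$7,255 × 200%/9⌋ = $1,612; SL = ⌊$2,655/3⌋ = $885 → take DB $1,612. Book value $5,643.
Year 8: DB = ⌊$5,643 × 200%/9⌋ = $1,254; SL = ⌊$1,043/2⌋ = $521 → take DB $1,254, capped at $1,043. Book value $4,600.
Accumulated through year 8 = $32,765 − $4,600 = $28,165.

$28,165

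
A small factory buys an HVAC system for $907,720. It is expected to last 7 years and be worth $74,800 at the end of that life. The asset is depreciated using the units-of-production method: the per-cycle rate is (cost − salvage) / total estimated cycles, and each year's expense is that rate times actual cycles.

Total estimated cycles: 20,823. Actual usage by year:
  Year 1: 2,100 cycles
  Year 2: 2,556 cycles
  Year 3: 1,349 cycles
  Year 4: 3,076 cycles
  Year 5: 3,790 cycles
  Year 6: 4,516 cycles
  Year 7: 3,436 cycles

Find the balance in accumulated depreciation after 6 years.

Depreciable base = $907,720 − $74,800 = $832,920.
Rate = $832,920 / 20,823 cycles = $40 per cycle.
Year 1: 2,100 × $40 = $84,000. Book value $823,720.
Year 2: 2,556 × $40 = $102,240. Book value $721,480.
Year 3: 1,349 × $40 = $53,960. Book value $667,520.
Year 4: 3,076 × $40 = $123,040. Book value $544,480.
Year 5: 3,790 × $40 = $151,600. Book value $392,880.
Year 6: 4,516 × $40 = $180,640. Book value $212,240.
Accumulated through year 6 = $907,720 − $212,240 = $695,480.

$695,480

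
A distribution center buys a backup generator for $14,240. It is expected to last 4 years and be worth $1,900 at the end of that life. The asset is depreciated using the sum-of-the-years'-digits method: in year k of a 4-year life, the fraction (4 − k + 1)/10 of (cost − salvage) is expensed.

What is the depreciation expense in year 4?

Depreciable base = $14,240 − $1,900 = $12,340.
Sum of the years' digits = 4+3+2+1 = 10.
Year 1: $12,340 × 4/10 = $4,936. Book value $9,304.
Year 2: $12,340 × 3/10 = $3,702. Book value $5,602.
Year 3: $12,340 × 2/10 = $2,468. Book value $3,134.
Year 4: $12,340 × 1/10 = $1,234. Book value $1,900.

$1,234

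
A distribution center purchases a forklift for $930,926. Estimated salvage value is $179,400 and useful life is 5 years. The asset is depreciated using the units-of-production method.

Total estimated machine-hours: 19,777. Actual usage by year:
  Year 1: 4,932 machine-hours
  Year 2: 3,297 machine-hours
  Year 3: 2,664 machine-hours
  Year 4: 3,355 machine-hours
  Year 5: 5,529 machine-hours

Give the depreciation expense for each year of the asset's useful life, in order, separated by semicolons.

$187,416; $125,286; $101,232; $127,490; $210,102

Depreciable base = $930,926 − $179,400 = $751,526.
Rate = $751,526 / 19,777 machine-hours = $38 per machine-hour.
Year 1: 4,932 × $38 = $187,416. Book value $743,510.
Year 2: 3,297 × $38 = $125,286. Book value $618,224.
Year 3: 2,664 × $38 = $101,232. Book value $516,992.
Year 4: 3,355 × $38 = $127,490. Book value $389,502.
Year 5: 5,529 × $38 = $210,102. Book value $179,400.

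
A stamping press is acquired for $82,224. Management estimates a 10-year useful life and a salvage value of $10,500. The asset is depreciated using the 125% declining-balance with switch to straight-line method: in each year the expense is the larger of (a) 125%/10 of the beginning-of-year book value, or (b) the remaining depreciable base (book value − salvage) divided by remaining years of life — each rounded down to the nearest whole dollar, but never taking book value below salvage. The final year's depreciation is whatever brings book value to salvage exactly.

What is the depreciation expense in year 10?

Depreciable base = $82,224 − $10,500 = $71,724.
Year 1: DB = ⌊$82,224 × 125%/10⌋ = $10,278; SL = ⌊$71,724/10⌋ = $7,172 → take DB $10,278. Book value $71,946.
Year 2: DB = ⌊$71,946 × 125%/10⌋ = $8,993; SL = ⌊$61,446/9⌋ = $6,827 → take DB $8,993. Book value $62,953.
Year 3: DB = ⌊$62,953 × 125%/10⌋ = $7,869; SL = ⌊$52,453/8⌋ = $6,556 → take DB $7,869. Book value $55,084.
Year 4: DB = ⌊$55,084 × 125%/10⌋ = $6,885; SL = ⌊$44,584/7⌋ = $6,369 → take DB $6,885. Book value $48,199.
Year 5: DB = ⌊$48,199 × 125%/10⌋ = $6,024; SL = ⌊$37,699/6⌋ = $6,283 → take SL $6,283. Book value $41,916.
Year 6: DB = ⌊$41,916 × 125%/10⌋ = $5,239; SL = ⌊$31,416/5⌋ = $6,283 → take SL $6,283. Book value $35,633.
Year 7: DB = ⌊$35,633 × 125%/10⌋ = $4,454; SL = ⌊$25,133/4⌋ = $6,283 → take SL $6,283. Book value $29,350.
Year 8: DB = ⌊$29,350 × 125%/10⌋ = $3,668; SL = ⌊$18,850/3⌋ = $6,283 → take SL $6,283. Book value $23,067.
Year 9: DB = ⌊$23,067 × 125%/10⌋ = $2,883; SL = ⌊$12,567/2⌋ = $6,283 → take SL $6,283. Book value $16,784.
Year 10 (final): $16,784 − $10,500 = $6,284. Book value $10,500.

$6,284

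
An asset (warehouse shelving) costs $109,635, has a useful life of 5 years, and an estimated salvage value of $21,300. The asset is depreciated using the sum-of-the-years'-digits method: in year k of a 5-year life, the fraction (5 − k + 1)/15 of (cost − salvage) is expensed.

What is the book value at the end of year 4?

Depreciable base = $109,635 − $21,300 = $88,335.
Sum of the years' digits = 5+4+3+2+1 = 15.
Year 1: $88,335 × 5/15 = $29,445. Book value $80,190.
Year 2: $88,335 × 4/15 = $23,556. Book value $56,634.
Year 3: $88,335 × 3/15 = $17,667. Book value $38,967.
Year 4: $88,335 × 2/15 = $11,778. Book value $27,189.

$27,189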